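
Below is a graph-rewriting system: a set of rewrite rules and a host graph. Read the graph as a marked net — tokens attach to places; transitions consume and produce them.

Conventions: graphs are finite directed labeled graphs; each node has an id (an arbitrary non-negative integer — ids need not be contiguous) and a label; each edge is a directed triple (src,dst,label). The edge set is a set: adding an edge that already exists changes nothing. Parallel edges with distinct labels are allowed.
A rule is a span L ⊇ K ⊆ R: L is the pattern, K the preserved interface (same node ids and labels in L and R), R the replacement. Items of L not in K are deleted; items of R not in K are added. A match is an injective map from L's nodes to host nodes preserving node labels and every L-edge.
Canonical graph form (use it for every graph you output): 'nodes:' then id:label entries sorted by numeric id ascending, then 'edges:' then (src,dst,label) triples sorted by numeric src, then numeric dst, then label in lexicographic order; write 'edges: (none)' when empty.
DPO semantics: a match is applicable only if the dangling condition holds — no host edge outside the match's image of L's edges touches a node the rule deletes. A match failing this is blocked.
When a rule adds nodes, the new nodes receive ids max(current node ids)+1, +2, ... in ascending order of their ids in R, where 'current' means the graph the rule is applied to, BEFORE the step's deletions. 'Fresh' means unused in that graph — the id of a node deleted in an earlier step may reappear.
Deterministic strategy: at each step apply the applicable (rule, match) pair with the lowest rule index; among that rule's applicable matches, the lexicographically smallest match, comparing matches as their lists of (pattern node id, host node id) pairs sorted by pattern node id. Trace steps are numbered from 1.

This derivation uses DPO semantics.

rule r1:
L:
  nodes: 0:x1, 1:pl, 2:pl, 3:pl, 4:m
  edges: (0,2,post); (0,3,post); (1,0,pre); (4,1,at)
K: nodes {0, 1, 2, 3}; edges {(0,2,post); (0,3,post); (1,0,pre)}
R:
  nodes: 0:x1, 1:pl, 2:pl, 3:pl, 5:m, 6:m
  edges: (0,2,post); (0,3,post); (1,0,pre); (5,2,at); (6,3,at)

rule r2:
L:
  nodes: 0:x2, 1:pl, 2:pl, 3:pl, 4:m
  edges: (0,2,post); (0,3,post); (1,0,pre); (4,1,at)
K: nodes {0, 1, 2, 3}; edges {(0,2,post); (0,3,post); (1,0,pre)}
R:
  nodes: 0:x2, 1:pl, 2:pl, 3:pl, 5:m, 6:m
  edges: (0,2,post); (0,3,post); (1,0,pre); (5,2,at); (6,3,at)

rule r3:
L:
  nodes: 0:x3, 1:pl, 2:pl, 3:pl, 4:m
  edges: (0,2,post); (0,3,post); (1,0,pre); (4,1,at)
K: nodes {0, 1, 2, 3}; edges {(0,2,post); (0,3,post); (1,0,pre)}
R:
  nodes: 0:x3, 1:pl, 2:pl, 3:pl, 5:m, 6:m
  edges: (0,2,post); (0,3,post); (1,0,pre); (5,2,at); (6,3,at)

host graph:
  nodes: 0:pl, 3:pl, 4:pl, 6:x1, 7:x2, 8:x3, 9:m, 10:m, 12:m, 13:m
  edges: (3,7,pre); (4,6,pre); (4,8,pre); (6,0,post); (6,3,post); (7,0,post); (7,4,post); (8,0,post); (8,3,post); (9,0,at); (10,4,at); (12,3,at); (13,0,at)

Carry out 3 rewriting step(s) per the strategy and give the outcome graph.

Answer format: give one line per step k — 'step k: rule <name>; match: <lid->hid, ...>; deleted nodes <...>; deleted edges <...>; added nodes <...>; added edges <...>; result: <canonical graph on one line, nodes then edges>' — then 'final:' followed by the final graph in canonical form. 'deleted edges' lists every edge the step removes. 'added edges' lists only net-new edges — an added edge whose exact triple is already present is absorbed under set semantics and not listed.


step 1: rule r1; match: 0->6, 1->4, 2->0, 3->3, 4->10; deleted nodes 10; deleted edges (10,4,at); added nodes 14, 15; added edges (14,0,at); (15,3,at); result: nodes: 0:pl, 3:pl, 4:pl, 6:x1, 7:x2, 8:x3, 9:m, 12:m, 13:m, 14:m, 15:m edges: (3,7,pre); (4,6,pre); (4,8,pre); (6,0,post); (6,3,post); (7,0,post); (7,4,post); (8,0,post); (8,3,post); (9,0,at); (12,3,at); (13,0,at); (14,0,at); (15,3,at)
step 2: rule r2; match: 0->7, 1->3, 2->0, 3->4, 4->12; deleted nodes 12; deleted edges (12,3,at); added nodes 16, 17; added edges (16,0,at); (17,4,at); result: nodes: 0:pl, 3:pl, 4:pl, 6:x1, 7:x2, 8:x3, 9:m, 13:m, 14:m, 15:m, 16:m, 17:m edges: (3,7,pre); (4,6,pre); (4,8,pre); (6,0,post); (6,3,post); (7,0,post); (7,4,post); (8,0,post); (8,3,post); (9,0,at); (13,0,at); (14,0,at); (15,3,at); (16,0,at); (17,4,at)
step 3: rule r1; match: 0->6, 1->4, 2->0, 3->3, 4->17; deleted nodes 17; deleted edges (17,4,at); added nodes 18, 19; added edges (18,0,at); (19,3,at); result: nodes: 0:pl, 3:pl, 4:pl, 6:x1, 7:x2, 8:x3, 9:m, 13:m, 14:m, 15:m, 16:m, 18:m, 19:m edges: (3,7,pre); (4,6,pre); (4,8,pre); (6,0,post); (6,3,post); (7,0,post); (7,4,post); (8,0,post); (8,3,post); (9,0,at); (13,0,at); (14,0,at); (15,3,at); (16,0,at); (18,0,at); (19,3,at)
final:
nodes: 0:pl, 3:pl, 4:pl, 6:x1, 7:x2, 8:x3, 9:m, 13:m, 14:m, 15:m, 16:m, 18:m, 19:m
edges: (3,7,pre); (4,6,pre); (4,8,pre); (6,0,post); (6,3,post); (7,0,post); (7,4,post); (8,0,post); (8,3,post); (9,0,at); (13,0,at); (14,0,at); (15,3,at); (16,0,at); (18,0,at); (19,3,at)


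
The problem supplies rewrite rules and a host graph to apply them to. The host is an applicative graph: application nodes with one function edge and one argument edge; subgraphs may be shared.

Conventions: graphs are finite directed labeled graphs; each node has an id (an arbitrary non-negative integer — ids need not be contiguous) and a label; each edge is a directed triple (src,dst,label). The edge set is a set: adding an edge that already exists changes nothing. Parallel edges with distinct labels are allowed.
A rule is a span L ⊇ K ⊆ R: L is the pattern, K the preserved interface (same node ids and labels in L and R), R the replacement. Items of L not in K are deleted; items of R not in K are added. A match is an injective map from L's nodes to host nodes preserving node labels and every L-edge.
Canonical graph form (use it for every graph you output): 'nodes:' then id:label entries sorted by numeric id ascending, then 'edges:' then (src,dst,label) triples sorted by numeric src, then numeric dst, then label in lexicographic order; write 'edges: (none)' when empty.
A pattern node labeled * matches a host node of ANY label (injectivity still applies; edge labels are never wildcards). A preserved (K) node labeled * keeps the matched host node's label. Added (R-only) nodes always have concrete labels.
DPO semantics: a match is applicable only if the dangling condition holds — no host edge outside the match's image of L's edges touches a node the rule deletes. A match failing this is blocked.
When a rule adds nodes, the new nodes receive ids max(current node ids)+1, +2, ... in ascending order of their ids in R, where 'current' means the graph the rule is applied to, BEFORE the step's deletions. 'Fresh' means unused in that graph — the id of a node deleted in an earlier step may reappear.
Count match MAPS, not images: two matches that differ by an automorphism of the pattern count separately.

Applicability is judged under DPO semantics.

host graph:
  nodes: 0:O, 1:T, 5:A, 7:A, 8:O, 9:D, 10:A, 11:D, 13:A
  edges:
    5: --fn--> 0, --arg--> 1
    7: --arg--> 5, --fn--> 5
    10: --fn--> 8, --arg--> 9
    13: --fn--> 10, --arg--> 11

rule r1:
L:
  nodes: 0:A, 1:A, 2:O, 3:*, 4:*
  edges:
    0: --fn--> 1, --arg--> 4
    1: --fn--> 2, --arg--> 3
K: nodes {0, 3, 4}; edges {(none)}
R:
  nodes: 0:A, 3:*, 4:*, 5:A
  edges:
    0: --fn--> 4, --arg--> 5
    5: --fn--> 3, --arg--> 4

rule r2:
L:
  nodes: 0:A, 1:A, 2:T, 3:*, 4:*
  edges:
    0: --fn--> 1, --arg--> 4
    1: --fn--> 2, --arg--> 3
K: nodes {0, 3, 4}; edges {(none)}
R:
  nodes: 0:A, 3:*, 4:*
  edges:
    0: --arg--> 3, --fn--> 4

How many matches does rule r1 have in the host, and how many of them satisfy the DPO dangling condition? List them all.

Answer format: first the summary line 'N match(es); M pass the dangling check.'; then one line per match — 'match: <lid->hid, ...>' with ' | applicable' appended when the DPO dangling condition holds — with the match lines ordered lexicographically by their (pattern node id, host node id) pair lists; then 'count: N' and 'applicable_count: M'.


1 match(es); 1 pass the dangling check.
match: 0->13, 1->10, 2->8, 3->9, 4->11 | applicable
count: 1
applicable_count: 1


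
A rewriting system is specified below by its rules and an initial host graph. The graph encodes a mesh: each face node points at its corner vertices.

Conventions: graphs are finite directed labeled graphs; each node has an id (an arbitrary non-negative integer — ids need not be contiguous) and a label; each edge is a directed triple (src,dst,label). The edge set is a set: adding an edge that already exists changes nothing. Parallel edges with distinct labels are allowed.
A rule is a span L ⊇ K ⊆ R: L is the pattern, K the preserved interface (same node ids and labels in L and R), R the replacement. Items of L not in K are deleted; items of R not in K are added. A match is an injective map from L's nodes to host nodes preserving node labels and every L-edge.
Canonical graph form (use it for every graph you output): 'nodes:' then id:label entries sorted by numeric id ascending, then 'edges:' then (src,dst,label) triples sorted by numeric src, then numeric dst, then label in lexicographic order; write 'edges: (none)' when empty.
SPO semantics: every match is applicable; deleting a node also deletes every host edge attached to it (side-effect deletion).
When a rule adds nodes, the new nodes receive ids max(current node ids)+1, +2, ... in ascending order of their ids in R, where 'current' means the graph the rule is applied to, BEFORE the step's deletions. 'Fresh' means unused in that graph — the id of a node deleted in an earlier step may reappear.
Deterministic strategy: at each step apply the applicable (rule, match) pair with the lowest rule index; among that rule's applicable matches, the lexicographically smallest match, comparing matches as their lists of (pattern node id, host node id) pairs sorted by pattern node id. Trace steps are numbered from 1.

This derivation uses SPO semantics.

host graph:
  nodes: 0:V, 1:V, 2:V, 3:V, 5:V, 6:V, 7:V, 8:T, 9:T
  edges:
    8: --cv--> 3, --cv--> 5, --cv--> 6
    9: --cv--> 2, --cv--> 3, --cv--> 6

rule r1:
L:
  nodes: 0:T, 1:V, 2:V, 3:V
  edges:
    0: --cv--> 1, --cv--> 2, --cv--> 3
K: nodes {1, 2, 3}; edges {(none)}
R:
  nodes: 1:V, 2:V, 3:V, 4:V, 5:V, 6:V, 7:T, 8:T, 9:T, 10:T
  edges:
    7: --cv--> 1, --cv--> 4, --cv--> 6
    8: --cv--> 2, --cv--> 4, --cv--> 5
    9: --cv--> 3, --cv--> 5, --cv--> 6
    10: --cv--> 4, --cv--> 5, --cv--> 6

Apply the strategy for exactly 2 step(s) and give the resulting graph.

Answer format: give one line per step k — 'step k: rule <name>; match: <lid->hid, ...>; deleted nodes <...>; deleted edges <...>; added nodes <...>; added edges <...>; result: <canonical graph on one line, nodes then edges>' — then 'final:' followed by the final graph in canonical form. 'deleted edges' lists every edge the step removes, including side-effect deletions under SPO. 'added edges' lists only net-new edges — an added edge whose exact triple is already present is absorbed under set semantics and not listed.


step 1: rule r1; match: 0->8, 1->3, 2->5, 3->6; deleted nodes 8; deleted edges (8,3,cv); (8,5,cv); (8,6,cv); added nodes 10, 11, 12, 13, 14, 15, 16; added edges (13,3,cv); (13,10,cv); (13,12,cv); (14,5,cv); (14,10,cv); (14,11,cv); (15,6,cv); (15,11,cv); (15,12,cv); (16,10,cv); (16,11,cv); (16,12,cv); result: nodes: 0:V, 1:V, 2:V, 3:V, 5:V, 6:V, 7:V, 9:T, 10:V, 11:V, 12:V, 13:T, 14:T, 15:T, 16:T edges: (9,2,cv); (9,3,cv); (9,6,cv); (13,3,cv); (13,10,cv); (13,12,cv); (14,5,cv); (14,10,cv); (14,11,cv); (15,6,cv); (15,11,cv); (15,12,cv); (16,10,cv); (16,11,cv); (16,12,cv)
step 2: rule r1; match: 0->9, 1->2, 2->3, 3->6; deleted nodes 9; deleted edges (9,2,cv); (9,3,cv); (9,6,cv); added nodes 17, 18, 19, 20, 21, 22, 23; added edges (20,2,cv); (20,17,cv); (20,19,cv); (21,3,cv); (21,17,cv); (21,18,cv); (22,6,cv); (22,18,cv); (22,19,cv); (23,17,cv); (23,18,cv); (23,19,cv); result: nodes: 0:V, 1:V, 2:V, 3:V, 5:V, 6:V, 7:V, 10:V, 11:V, 12:V, 13:T, 14:T, 15:T, 16:T, 17:V, 18:V, 19:V, 20:T, 21:T, 22:T, 23:T edges: (13,3,cv); (13,10,cv); (13,12,cv); (14,5,cv); (14,10,cv); (14,11,cv); (15,6,cv); (15,11,cv); (15,12,cv); (16,10,cv); (16,11,cv); (16,12,cv); (20,2,cv); (20,17,cv); (20,19,cv); (21,3,cv); (21,17,cv); (21,18,cv); (22,6,cv); (22,18,cv); (22,19,cv); (23,17,cv); (23,18,cv); (23,19,cv)
final:
nodes: 0:V, 1:V, 2:V, 3:V, 5:V, 6:V, 7:V, 10:V, 11:V, 12:V, 13:T, 14:T, 15:T, 16:T, 17:V, 18:V, 19:V, 20:T, 21:T, 22:T, 23:T
edges: (13,3,cv); (13,10,cv); (13,12,cv); (14,5,cv); (14,10,cv); (14,11,cv); (15,6,cv); (15,11,cv); (15,12,cv); (16,10,cv); (16,11,cv); (16,12,cv); (20,2,cv); (20,17,cv); (20,19,cv); (21,3,cv); (21,17,cv); (21,18,cv); (22,6,cv); (22,18,cv); (22,19,cv); (23,17,cv); (23,18,cv); (23,19,cv)


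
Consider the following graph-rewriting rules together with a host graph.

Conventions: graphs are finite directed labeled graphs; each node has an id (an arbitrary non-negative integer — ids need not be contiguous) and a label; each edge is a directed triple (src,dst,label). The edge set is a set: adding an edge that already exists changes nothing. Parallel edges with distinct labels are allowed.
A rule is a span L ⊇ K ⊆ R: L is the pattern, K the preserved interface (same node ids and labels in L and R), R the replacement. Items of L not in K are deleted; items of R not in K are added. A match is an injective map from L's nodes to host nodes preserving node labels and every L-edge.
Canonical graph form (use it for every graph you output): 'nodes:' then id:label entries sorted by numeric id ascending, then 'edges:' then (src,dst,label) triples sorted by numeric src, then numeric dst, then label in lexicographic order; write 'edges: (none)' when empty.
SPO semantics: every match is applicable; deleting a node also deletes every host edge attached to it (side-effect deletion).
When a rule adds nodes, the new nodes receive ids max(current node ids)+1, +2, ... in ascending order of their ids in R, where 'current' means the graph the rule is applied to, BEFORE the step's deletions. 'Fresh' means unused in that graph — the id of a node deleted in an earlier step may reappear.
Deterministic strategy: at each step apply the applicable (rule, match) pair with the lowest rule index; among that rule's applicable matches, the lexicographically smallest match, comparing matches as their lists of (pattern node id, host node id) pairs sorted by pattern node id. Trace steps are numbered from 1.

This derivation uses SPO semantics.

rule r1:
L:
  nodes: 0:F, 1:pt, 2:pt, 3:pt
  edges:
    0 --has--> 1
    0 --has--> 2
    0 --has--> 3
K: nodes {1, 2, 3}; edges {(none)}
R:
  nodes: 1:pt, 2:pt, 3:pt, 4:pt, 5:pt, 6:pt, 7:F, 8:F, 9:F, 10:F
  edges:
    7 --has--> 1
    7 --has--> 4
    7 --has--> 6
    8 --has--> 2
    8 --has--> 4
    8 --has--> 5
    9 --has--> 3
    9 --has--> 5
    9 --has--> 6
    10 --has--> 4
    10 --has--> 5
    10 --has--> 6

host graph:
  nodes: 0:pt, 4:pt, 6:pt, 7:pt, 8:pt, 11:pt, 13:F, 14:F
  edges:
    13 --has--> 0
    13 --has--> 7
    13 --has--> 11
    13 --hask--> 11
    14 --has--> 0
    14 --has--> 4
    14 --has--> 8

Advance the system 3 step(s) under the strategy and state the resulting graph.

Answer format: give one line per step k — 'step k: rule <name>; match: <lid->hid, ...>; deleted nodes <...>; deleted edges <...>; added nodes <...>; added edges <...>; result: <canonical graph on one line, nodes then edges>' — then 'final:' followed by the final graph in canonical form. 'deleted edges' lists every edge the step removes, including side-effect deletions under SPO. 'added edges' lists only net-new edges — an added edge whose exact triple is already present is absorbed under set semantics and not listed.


step 1: rule r1; match: 0->13, 1->0, 2->7, 3->11; deleted nodes 13; deleted edges (13,0,has); (13,7,has); (13,11,has); (13,11,hask); added nodes 15, 16, 17, 18, 19, 20, 21; added edges (18,0,has); (18,15,has); (18,17,has); (19,7,has); (19,15,has); (19,16,has); (20,11,has); (20,16,has); (20,17,has); (21,15,has); (21,16,has); (21,17,has); result: nodes: 0:pt, 4:pt, 6:pt, 7:pt, 8:pt, 11:pt, 14:F, 15:pt, 16:pt, 17:pt, 18:F, 19:F, 20:F, 21:F edges: (14,0,has); (14,4,has); (14,8,has); (18,0,has); (18,15,has); (18,17,has); (19,7,has); (19,15,has); (19,16,has); (20,11,has); (20,16,has); (20,17,has); (21,15,has); (21,16,has); (21,17,has)
step 2: rule r1; match: 0->14, 1->0, 2->4, 3->8; deleted nodes 14; deleted edges (14,0,has); (14,4,has); (14,8,has); added nodes 22, 23, 24, 25, 26, 27, 28; added edges (25,0,has); (25,22,has); (25,24,has); (26,4,has); (26,22,has); (26,23,has); (27,8,has); (27,23,has); (27,24,has); (28,22,has); (28,23,has); (28,24,has); result: nodes: 0:pt, 4:pt, 6:pt, 7:pt, 8:pt, 11:pt, 15:pt, 16:pt, 17:pt, 18:F, 19:F, 20:F, 21:F, 22:pt, 23:pt, 24:pt, 25:F, 26:F, 27:F, 28:F edges: (18,0,has); (18,15,has); (18,17,has); (19,7,has); (19,15,has); (19,16,has); (20,11,has); (20,16,has); (20,17,has); (21,15,has); (21,16,has); (21,17,has); (25,0,has); (25,22,has); (25,24,has); (26,4,has); (26,22,has); (26,23,has); (27,8,has); (27,23,has); (27,24,has); (28,22,has); (28,23,has); (28,24,has)
step 3: rule r1; match: 0->18, 1->0, 2->15, 3->17; deleted nodes 18; deleted edges (18,0,has); (18,15,has); (18,17,has); added nodes 29, 30, 31, 32, 33, 34, 35; added edges (32,0,has); (32,29,has); (32,31,has); (33,15,has); (33,29,has); (33,30,has); (34,17,has); (34,30,has); (34,31,has); (35,29,has); (35,30,has); (35,31,has); result: nodes: 0:pt, 4:pt, 6:pt, 7:pt, 8:pt, 11:pt, 15:pt, 16:pt, 17:pt, 19:F, 20:F, 21:F, 22:pt, 23:pt, 24:pt, 25:F, 26:F, 27:F, 28:F, 29:pt, 30:pt, 31:pt, 32:F, 33:F, 34:F, 35:F edges: (19,7,has); (19,15,has); (19,16,has); (20,11,has); (20,16,has); (20,17,has); (21,15,has); (21,16,has); (21,17,has); (25,0,has); (25,22,has); (25,24,has); (26,4,has); (26,22,has); (26,23,has); (27,8,has); (27,23,has); (27,24,has); (28,22,has); (28,23,has); (28,24,has); (32,0,has); (32,29,has); (32,31,has); (33,15,has); (33,29,has); (33,30,has); (34,17,has); (34,30,has); (34,31,has); (35,29,has); (35,30,has); (35,31,has)
final:
nodes: 0:pt, 4:pt, 6:pt, 7:pt, 8:pt, 11:pt, 15:pt, 16:pt, 17:pt, 19:F, 20:F, 21:F, 22:pt, 23:pt, 24:pt, 25:F, 26:F, 27:F, 28:F, 29:pt, 30:pt, 31:pt, 32:F, 33:F, 34:F, 35:F
edges: (19,7,has); (19,15,has); (19,16,has); (20,11,has); (20,16,has); (20,17,has); (21,15,has); (21,16,has); (21,17,has); (25,0,has); (25,22,has); (25,24,has); (26,4,has); (26,22,has); (26,23,has); (27,8,has); (27,23,has); (27,24,has); (28,22,has); (28,23,has); (28,24,has); (32,0,has); (32,29,has); (32,31,has); (33,15,has); (33,29,has); (33,30,has); (34,17,has); (34,30,has); (34,31,has); (35,29,has); (35,30,has); (35,31,has)


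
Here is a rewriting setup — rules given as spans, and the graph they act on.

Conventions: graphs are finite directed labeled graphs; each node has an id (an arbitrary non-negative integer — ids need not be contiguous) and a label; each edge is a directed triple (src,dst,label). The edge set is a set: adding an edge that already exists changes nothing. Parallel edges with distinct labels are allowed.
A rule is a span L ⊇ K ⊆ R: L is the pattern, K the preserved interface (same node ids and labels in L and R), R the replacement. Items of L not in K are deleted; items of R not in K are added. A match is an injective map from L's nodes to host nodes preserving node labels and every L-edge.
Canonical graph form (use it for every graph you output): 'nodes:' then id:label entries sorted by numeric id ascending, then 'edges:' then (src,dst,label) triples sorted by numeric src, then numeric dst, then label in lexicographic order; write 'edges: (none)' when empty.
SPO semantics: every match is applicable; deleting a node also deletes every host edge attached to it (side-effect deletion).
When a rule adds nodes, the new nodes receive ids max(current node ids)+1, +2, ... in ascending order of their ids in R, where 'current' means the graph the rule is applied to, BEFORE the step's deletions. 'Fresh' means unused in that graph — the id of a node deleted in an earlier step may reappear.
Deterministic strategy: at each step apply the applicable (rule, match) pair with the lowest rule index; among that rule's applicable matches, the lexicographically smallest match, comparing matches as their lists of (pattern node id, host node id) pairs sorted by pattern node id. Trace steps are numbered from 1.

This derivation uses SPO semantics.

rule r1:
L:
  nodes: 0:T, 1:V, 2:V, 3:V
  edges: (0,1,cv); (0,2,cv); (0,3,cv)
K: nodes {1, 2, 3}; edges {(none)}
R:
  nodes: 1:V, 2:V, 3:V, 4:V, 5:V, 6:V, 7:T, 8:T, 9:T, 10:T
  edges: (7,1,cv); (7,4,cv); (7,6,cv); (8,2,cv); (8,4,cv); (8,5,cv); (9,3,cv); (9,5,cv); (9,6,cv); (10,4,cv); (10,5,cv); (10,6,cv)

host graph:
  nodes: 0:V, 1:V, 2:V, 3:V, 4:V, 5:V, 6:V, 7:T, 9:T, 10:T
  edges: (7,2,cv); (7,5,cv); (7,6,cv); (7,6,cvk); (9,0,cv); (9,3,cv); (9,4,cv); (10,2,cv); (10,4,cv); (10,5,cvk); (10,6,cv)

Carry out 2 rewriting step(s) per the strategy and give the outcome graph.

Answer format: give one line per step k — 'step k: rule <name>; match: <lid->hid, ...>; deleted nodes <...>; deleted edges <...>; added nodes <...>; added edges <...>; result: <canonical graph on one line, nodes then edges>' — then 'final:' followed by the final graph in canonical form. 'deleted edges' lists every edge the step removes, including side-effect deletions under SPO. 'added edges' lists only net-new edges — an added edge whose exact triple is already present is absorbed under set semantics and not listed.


step 1: rule r1; match: 0->7, 1->2, 2->5, 3->6; deleted nodes 7; deleted edges (7,2,cv); (7,5,cv); (7,6,cv); (7,6,cvk); added nodes 11, 12, 13, 14, 15, 16, 17; added edges (14,2,cv); (14,11,cv); (14,13,cv); (15,5,cv); (15,11,cv); (15,12,cv); (16,6,cv); (16,12,cv); (16,13,cv); (17,11,cv); (17,12,cv); (17,13,cv); result: nodes: 0:V, 1:V, 2:V, 3:V, 4:V, 5:V, 6:V, 9:T, 10:T, 11:V, 12:V, 13:V, 14:T, 15:T, 16:T, 17:T edges: (9,0,cv); (9,3,cv); (9,4,cv); (10,2,cv); (10,4,cv); (10,5,cvk); (10,6,cv); (14,2,cv); (14,11,cv); (14,13,cv); (15,5,cv); (15,11,cv); (15,12,cv); (16,6,cv); (16,12,cv); (16,13,cv); (17,11,cv); (17,12,cv); (17,13,cv)
step 2: rule r1; match: 0->9, 1->0, 2->3, 3->4; deleted nodes 9; deleted edges (9,0,cv); (9,3,cv); (9,4,cv); added nodes 18, 19, 20, 21, 22, 23, 24; added edges (21,0,cv); (21,18,cv); (21,20,cv); (22,3,cv); (22,18,cv); (22,19,cv); (23,4,cv); (23,19,cv); (23,20,cv); (24,18,cv); (24,19,cv); (24,20,cv); result: nodes: 0:V, 1:V, 2:V, 3:V, 4:V, 5:V, 6:V, 10:T, 11:V, 12:V, 13:V, 14:T, 15:T, 16:T, 17:T, 18:V, 19:V, 20:V, 21:T, 22:T, 23:T, 24:T edges: (10,2,cv); (10,4,cv); (10,5,cvk); (10,6,cv); (14,2,cv); (14,11,cv); (14,13,cv); (15,5,cv); (15,11,cv); (15,12,cv); (16,6,cv); (16,12,cv); (16,13,cv); (17,11,cv); (17,12,cv); (17,13,cv); (21,0,cv); (21,18,cv); (21,20,cv); (22,3,cv); (22,18,cv); (22,19,cv); (23,4,cv); (23,19,cv); (23,20,cv); (24,18,cv); (24,19,cv); (24,20,cv)
final:
nodes: 0:V, 1:V, 2:V, 3:V, 4:V, 5:V, 6:V, 10:T, 11:V, 12:V, 13:V, 14:T, 15:T, 16:T, 17:T, 18:V, 19:V, 20:V, 21:T, 22:T, 23:T, 24:T
edges: (10,2,cv); (10,4,cv); (10,5,cvk); (10,6,cv); (14,2,cv); (14,11,cv); (14,13,cv); (15,5,cv); (15,11,cv); (15,12,cv); (16,6,cv); (16,12,cv); (16,13,cv); (17,11,cv); (17,12,cv); (17,13,cv); (21,0,cv); (21,18,cv); (21,20,cv); (22,3,cv); (22,18,cv); (22,19,cv); (23,4,cv); (23,19,cv); (23,20,cv); (24,18,cv); (24,19,cv); (24,20,cv)


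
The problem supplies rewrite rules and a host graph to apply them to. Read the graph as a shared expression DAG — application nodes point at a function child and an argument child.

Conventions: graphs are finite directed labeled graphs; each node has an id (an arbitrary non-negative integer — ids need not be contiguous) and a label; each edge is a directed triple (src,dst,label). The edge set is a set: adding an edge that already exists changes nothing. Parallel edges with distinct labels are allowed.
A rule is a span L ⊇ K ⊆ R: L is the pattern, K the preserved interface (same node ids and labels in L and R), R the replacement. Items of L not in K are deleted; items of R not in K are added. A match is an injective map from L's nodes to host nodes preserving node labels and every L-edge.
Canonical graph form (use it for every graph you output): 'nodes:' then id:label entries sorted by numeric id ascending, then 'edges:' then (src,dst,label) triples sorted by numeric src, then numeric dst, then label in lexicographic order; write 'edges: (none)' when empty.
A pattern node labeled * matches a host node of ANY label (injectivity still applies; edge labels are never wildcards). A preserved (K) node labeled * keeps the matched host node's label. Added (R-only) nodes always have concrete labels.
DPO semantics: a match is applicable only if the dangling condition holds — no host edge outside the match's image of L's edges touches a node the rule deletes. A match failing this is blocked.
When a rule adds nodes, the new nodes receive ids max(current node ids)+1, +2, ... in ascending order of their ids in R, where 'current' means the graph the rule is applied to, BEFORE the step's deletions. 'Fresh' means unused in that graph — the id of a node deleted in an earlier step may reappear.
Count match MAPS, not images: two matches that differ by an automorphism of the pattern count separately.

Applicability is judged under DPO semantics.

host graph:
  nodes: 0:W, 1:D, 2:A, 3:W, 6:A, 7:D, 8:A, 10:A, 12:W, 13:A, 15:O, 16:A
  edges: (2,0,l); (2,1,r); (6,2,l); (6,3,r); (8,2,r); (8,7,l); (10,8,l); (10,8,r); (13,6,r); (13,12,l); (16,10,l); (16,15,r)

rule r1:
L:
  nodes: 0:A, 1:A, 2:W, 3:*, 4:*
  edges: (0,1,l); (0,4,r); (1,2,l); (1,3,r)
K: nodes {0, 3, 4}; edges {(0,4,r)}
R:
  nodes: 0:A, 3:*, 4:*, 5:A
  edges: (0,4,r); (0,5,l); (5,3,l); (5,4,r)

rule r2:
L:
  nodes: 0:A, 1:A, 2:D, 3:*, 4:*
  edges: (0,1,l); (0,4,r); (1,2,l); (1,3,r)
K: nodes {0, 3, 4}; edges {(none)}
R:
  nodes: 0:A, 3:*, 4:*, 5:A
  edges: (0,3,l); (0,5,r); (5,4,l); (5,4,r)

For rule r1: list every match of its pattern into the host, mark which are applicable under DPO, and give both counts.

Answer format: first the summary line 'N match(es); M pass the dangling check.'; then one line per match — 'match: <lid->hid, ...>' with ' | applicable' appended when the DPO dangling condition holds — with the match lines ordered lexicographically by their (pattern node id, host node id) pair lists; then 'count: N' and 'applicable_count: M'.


1 match(es); 0 pass the dangling check.
match: 0->6, 1->2, 2->0, 3->1, 4->3
count: 1
applicable_count: 0


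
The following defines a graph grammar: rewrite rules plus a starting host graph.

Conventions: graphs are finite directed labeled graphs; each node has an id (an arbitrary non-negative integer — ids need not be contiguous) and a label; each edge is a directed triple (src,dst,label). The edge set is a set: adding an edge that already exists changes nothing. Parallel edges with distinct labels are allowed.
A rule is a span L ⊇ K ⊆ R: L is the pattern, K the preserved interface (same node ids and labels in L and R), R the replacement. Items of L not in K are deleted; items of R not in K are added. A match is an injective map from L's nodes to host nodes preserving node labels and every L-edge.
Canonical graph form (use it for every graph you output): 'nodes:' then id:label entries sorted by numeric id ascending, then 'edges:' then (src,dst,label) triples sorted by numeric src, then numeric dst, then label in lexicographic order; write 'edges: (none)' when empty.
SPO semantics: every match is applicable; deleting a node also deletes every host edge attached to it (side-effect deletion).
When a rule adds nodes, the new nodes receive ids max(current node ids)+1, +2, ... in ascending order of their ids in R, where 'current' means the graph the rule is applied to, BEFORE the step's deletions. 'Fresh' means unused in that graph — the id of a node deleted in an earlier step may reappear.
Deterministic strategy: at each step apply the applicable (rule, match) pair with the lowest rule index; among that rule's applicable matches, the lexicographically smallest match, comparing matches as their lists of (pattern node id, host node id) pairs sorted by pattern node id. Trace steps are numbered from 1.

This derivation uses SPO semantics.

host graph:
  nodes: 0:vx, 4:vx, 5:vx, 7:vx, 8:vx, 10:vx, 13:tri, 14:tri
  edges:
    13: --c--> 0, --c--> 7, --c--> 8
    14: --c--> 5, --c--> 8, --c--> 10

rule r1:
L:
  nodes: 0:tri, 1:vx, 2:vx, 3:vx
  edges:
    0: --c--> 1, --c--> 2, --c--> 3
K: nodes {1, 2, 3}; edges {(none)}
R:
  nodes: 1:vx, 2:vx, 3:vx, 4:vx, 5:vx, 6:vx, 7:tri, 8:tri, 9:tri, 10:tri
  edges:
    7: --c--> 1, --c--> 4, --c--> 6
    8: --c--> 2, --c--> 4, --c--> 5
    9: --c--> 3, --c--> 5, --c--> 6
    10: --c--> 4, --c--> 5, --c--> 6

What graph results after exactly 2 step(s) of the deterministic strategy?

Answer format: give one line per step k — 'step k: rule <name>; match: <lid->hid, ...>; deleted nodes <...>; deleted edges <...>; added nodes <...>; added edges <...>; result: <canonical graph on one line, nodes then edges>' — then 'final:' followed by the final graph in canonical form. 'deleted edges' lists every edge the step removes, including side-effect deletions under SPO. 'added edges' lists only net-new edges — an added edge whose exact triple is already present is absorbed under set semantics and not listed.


step 1: rule r1; match: 0->13, 1->0, 2->7, 3->8; deleted nodes 13; deleted edges (13,0,c); (13,7,c); (13,8,c); added nodes 15, 16, 17, 18, 19, 20, 21; added edges (18,0,c); (18,15,c); (18,17,c); (19,7,c); (19,15,c); (19,16,c); (20,8,c); (20,16,c); (20,17,c); (21,15,c); (21,16,c); (21,17,c); result: nodes: 0:vx, 4:vx, 5:vx, 7:vx, 8:vx, 10:vx, 14:tri, 15:vx, 16:vx, 17:vx, 18:tri, 19:tri, 20:tri, 21:tri edges: (14,5,c); (14,8,c); (14,10,c); (18,0,c); (18,15,c); (18,17,c); (19,7,c); (19,15,c); (19,16,c); (20,8,c); (20,16,c); (20,17,c); (21,15,c); (21,16,c); (21,17,c)
step 2: rule r1; match: 0->14, 1->5, 2->8, 3->10; deleted nodes 14; deleted edges (14,5,c); (14,8,c); (14,10,c); added nodes 22, 23, 24, 25, 26, 27, 28; added edges (25,5,c); (25,22,c); (25,24,c); (26,8,c); (26,22,c); (26,23,c); (27,10,c); (27,23,c); (27,24,c); (28,22,c); (28,23,c); (28,24,c); result: nodes: 0:vx, 4:vx, 5:vx, 7:vx, 8:vx, 10:vx, 15:vx, 16:vx, 17:vx, 18:tri, 19:tri, 20:tri, 21:tri, 22:vx, 23:vx, 24:vx, 25:tri, 26:tri, 27:tri, 28:tri edges: (18,0,c); (18,15,c); (18,17,c); (19,7,c); (19,15,c); (19,16,c); (20,8,c); (20,16,c); (20,17,c); (21,15,c); (21,16,c); (21,17,c); (25,5,c); (25,22,c); (25,24,c); (26,8,c); (26,22,c); (26,23,c); (27,10,c); (27,23,c); (27,24,c); (28,22,c); (28,23,c); (28,24,c)
final:
nodes: 0:vx, 4:vx, 5:vx, 7:vx, 8:vx, 10:vx, 15:vx, 16:vx, 17:vx, 18:tri, 19:tri, 20:tri, 21:tri, 22:vx, 23:vx, 24:vx, 25:tri, 26:tri, 27:tri, 28:tri
edges: (18,0,c); (18,15,c); (18,17,c); (19,7,c); (19,15,c); (19,16,c); (20,8,c); (20,16,c); (20,17,c); (21,15,c); (21,16,c); (21,17,c); (25,5,c); (25,22,c); (25,24,c); (26,8,c); (26,22,c); (26,23,c); (27,10,c); (27,23,c); (27,24,c); (28,22,c); (28,23,c); (28,24,c)


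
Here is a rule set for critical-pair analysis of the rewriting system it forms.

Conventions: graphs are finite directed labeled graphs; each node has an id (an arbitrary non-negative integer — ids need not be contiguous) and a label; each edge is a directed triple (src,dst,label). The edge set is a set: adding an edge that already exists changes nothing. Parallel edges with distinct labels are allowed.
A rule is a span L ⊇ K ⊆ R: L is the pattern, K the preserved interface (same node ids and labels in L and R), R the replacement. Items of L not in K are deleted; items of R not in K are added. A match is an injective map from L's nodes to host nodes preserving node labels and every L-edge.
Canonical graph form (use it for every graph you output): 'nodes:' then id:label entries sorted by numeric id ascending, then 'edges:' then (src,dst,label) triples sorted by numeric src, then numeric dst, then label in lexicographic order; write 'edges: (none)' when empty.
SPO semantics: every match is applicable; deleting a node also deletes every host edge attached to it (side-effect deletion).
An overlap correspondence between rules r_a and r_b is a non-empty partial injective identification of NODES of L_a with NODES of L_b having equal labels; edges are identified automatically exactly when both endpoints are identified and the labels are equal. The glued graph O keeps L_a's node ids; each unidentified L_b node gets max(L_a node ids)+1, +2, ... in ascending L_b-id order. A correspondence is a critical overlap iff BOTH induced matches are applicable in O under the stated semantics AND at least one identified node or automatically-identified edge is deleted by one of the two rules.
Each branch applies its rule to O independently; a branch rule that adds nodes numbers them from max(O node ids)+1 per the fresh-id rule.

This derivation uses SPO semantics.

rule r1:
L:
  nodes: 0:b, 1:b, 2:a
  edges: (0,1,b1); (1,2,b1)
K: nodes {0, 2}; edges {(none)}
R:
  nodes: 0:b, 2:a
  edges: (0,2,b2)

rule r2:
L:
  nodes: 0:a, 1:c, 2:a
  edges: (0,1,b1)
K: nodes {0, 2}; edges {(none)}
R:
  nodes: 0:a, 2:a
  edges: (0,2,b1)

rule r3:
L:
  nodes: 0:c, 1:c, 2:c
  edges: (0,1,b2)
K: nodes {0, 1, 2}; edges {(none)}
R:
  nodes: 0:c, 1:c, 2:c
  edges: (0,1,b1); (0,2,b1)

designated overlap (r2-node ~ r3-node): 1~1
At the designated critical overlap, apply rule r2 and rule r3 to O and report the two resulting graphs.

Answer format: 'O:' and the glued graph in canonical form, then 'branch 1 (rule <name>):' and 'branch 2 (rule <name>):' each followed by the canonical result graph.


O:
nodes: 0:a, 1:c, 2:a, 3:c, 4:c
edges: (0,1,b1); (3,1,b2)
branch 1 (rule r2):
nodes: 0:a, 2:a, 3:c, 4:c
edges: (0,2,b1)
branch 2 (rule r3):
nodes: 0:a, 1:c, 2:a, 3:c, 4:c
edges: (0,1,b1); (3,1,b1); (3,4,b1)


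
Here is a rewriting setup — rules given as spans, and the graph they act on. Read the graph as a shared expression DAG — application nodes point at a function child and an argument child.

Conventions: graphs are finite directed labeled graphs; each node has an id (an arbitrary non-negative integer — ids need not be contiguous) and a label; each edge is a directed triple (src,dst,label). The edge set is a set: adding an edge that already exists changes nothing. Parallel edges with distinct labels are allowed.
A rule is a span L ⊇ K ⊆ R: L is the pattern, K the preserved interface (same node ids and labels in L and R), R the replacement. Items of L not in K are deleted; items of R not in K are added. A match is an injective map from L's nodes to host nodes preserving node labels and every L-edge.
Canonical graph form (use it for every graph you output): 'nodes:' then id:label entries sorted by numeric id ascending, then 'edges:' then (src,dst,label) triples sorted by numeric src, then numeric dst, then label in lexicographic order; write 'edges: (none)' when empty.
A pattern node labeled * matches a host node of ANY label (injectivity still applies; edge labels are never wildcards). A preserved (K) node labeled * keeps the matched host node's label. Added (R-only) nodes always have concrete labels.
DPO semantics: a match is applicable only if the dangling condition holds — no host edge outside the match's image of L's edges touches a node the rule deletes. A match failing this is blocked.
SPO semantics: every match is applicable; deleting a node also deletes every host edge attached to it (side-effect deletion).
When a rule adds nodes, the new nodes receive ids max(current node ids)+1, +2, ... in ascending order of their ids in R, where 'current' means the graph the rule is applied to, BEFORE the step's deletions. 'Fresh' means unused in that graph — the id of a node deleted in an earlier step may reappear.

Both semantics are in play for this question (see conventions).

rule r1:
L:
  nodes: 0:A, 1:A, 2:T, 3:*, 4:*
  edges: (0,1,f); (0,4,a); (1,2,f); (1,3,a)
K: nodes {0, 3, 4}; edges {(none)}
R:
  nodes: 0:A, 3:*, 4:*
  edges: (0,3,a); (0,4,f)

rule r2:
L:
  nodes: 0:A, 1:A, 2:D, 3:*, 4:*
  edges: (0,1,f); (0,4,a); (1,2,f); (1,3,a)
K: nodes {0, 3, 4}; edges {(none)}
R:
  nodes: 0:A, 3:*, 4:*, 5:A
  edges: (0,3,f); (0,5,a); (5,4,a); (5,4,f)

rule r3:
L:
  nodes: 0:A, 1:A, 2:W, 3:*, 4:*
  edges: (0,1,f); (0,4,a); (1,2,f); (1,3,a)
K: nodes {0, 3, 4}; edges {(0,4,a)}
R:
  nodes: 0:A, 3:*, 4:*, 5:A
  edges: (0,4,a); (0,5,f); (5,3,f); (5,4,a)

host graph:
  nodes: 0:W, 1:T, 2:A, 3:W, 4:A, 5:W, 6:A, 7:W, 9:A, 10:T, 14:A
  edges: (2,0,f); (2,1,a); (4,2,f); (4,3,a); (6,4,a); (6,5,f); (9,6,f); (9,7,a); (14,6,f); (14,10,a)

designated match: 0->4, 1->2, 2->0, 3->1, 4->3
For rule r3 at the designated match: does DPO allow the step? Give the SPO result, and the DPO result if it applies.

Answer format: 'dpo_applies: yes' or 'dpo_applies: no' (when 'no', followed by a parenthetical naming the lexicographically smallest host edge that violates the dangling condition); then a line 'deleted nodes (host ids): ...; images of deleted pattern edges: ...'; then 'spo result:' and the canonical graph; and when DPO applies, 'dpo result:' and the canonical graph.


dpo_applies: yes
deleted nodes (host ids): 0, 2; images of deleted pattern edges: (2,0,f); (2,1,a); (4,2,f)
spo result:
nodes: 1:T, 3:W, 4:A, 5:W, 6:A, 7:W, 9:A, 10:T, 14:A, 15:A
edges: (4,3,a); (4,15,f); (6,4,a); (6,5,f); (9,6,f); (9,7,a); (14,6,f); (14,10,a); (15,1,f); (15,3,a)
dpo result:
nodes: 1:T, 3:W, 4:A, 5:W, 6:A, 7:W, 9:A, 10:T, 14:A, 15:A
edges: (4,3,a); (4,15,f); (6,4,a); (6,5,f); (9,6,f); (9,7,a); (14,6,f); (14,10,a); (15,1,f); (15,3,a)


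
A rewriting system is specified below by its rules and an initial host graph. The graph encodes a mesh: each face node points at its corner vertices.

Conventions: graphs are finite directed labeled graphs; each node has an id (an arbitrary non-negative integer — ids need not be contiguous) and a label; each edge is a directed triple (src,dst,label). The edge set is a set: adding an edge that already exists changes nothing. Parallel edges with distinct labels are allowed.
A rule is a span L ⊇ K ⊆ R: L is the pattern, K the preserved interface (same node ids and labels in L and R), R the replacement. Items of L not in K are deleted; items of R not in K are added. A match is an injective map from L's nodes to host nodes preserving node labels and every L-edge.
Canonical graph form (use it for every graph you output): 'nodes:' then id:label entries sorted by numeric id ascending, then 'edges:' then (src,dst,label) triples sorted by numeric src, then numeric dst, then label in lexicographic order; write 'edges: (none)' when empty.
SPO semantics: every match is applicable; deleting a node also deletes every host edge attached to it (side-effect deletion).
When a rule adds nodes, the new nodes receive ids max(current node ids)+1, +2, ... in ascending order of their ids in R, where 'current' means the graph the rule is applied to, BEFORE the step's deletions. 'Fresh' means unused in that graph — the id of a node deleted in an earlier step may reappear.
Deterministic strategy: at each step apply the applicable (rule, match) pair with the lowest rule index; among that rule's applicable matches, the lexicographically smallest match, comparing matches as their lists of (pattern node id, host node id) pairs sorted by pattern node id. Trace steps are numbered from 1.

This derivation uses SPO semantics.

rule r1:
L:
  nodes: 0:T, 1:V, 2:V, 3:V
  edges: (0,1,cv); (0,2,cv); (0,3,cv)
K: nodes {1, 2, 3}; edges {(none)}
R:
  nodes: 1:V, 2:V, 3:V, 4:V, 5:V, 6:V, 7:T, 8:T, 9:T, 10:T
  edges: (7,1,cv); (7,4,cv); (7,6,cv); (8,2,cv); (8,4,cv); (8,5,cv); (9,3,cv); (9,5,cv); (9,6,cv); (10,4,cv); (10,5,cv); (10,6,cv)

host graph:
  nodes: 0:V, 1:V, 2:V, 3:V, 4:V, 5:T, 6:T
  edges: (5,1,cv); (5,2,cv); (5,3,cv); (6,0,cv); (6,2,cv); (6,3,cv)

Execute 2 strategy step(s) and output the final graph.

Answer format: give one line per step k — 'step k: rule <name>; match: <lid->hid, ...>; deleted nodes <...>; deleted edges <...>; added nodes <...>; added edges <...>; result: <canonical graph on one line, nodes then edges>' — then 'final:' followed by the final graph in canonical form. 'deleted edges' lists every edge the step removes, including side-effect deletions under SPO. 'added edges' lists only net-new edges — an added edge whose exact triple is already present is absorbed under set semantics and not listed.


step 1: rule r1; match: 0->5, 1->1, 2->2, 3->3; deleted nodes 5; deleted edges (5,1,cv); (5,2,cv); (5,3,cv); added nodes 7, 8, 9, 10, 11, 12, 13; added edges (10,1,cv); (10,7,cv); (10,9,cv); (11,2,cv); (11,7,cv); (11,8,cv); (12,3,cv); (12,8,cv); (12,9,cv); (13,7,cv); (13,8,cv); (13,9,cv); result: nodes: 0:V, 1:V, 2:V, 3:V, 4:V, 6:T, 7:V, 8:V, 9:V, 10:T, 11:T, 12:T, 13:T edges: (6,0,cv); (6,2,cv); (6,3,cv); (10,1,cv); (10,7,cv); (10,9,cv); (11,2,cv); (11,7,cv); (11,8,cv); (12,3,cv); (12,8,cv); (12,9,cv); (13,7,cv); (13,8,cv); (13,9,cv)
step 2: rule r1; match: 0->6, 1->0, 2->2, 3->3; deleted nodes 6; deleted edges (6,0,cv); (6,2,cv); (6,3,cv); added nodes 14, 15, 16, 17, 18, 19, 20; added edges (17,0,cv); (17,14,cv); (17,16,cv); (18,2,cv); (18,14,cv); (18,15,cv); (19,3,cv); (19,15,cv); (19,16,cv); (20,14,cv); (20,15,cv); (20,16,cv); result: nodes: 0:V, 1:V, 2:V, 3:V, 4:V, 7:V, 8:V, 9:V, 10:T, 11:T, 12:T, 13:T, 14:V, 15:V, 16:V, 17:T, 18:T, 19:T, 20:T edges: (10,1,cv); (10,7,cv); (10,9,cv); (11,2,cv); (11,7,cv); (11,8,cv); (12,3,cv); (12,8,cv); (12,9,cv); (13,7,cv); (13,8,cv); (13,9,cv); (17,0,cv); (17,14,cv); (17,16,cv); (18,2,cv); (18,14,cv); (18,15,cv); (19,3,cv); (19,15,cv); (19,16,cv); (20,14,cv); (20,15,cv); (20,16,cv)
final:
nodes: 0:V, 1:V, 2:V, 3:V, 4:V, 7:V, 8:V, 9:V, 10:T, 11:T, 12:T, 13:T, 14:V, 15:V, 16:V, 17:T, 18:T, 19:T, 20:T
edges: (10,1,cv); (10,7,cv); (10,9,cv); (11,2,cv); (11,7,cv); (11,8,cv); (12,3,cv); (12,8,cv); (12,9,cv); (13,7,cv); (13,8,cv); (13,9,cv); (17,0,cv); (17,14,cv); (17,16,cv); (18,2,cv); (18,14,cv); (18,15,cv); (19,3,cv); (19,15,cv); (19,16,cv); (20,14,cv); (20,15,cv); (20,16,cv)
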